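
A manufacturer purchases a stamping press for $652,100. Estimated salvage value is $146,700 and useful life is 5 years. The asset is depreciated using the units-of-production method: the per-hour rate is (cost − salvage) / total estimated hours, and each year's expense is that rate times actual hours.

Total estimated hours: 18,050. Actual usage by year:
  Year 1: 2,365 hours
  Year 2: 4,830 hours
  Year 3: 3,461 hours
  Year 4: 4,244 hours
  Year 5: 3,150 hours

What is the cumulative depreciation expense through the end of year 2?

Depreciable base = $652,100 − $146,700 = $505,400.
Rate = $505,400 / 18,050 hours = $28 per hour.
Year 1: 2,365 × $28 = $66,220. Book value $585,880.
Year 2: 4,830 × $28 = $135,240. Book value $450,640.
Accumulated through year 2 = $652,100 − $450,640 = $201,460.

$201,460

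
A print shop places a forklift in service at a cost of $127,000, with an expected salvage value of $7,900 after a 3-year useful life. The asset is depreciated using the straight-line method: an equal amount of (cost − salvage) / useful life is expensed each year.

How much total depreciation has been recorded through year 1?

Depreciable base = $127,000 − $7,900 = $119,100.
Annual expense = $119,100 / 3 = $39,700.
End of year 1: book value $87,300.
Accumulated through year 1 = $127,000 − $87,300 = $39,700.

$39,700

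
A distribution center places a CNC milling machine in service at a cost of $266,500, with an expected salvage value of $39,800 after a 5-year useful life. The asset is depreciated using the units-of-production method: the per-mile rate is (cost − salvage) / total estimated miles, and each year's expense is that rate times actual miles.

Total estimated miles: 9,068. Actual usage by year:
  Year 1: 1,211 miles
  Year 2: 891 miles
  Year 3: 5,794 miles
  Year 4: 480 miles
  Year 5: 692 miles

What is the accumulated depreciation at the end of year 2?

Depreciable base = $266,500 − $39,800 = $226,700.
Rate = $226,700 / 9,068 miles = $25 per mile.
Year 1: 1,211 × $25 = $30,275. Book value $236,225.
Year 2: 891 × $25 = $22,275. Book value $213,950.
Accumulated through year 2 = $266,500 − $213,950 = $52,550.

$52,550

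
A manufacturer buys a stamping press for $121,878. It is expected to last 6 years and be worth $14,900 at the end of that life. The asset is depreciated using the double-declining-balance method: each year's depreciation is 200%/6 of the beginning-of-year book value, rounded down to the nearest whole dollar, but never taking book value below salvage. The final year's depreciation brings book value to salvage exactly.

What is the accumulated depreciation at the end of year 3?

Depreciable base = $121,878 − $14,900 = $106,978.
Year 1: ⌊$121,878 × 200%/6⌋ = $40,626. Book value $81,252.
Year 2: ⌊$81,252 × 200%/6⌋ = $27,084. Book value $54,168.
Year 3: ⌊$54,168 × 200%/6⌋ = $18,056. Book value $36,112.
Accumulated through year 3 = $121,878 − $36,112 = $85,766.

$85,766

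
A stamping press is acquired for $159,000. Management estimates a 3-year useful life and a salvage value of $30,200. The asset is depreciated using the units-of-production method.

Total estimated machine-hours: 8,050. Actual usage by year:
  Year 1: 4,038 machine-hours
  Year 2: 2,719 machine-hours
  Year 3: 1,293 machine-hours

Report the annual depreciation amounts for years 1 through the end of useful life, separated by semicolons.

Depreciable base = $159,000 − $30,200 = $128,800.
Rate = $128,800 / 8,050 machine-hours = $16 per machine-hour.
Year 1: 4,038 × $16 = $64,608. Book value $94,392.
Year 2: 2,719 × $16 = $43,504. Book value $50,888.
Year 3: 1,293 × $16 = $20,688. Book value $30,200.

$64,608; $43,504; $20,688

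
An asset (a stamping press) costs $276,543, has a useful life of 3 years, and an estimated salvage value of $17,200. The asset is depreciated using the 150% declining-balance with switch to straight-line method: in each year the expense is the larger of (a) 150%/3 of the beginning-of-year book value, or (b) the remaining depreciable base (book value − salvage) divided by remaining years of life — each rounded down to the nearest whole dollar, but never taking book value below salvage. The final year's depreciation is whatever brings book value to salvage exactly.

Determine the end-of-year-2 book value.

$69,136

Depreciable base = $276,543 − $17,200 = $259,343.
Year 1: DB = ⌊$276,543 × 150%/3⌋ = $138,271; SL = ⌊$259,343/3⌋ = $86,447 → take DB $138,271. Book value $138,272.
Year 2: DB = ⌊$138,272 × 150%/3⌋ = $69,136; SL = ⌊$121,072/2⌋ = $60,536 → take DB $69,136. Book value $69,136.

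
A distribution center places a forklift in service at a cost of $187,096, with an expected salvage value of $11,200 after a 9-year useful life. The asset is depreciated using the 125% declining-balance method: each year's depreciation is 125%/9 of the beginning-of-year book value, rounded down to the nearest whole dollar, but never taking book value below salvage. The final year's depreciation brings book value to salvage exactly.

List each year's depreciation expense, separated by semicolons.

Depreciable base = $187,096 − $11,200 = $175,896.
Year 1: ⌊$187,096 × 125%/9⌋ = $25,985. Book value $161,111.
Year 2: ⌊$161,111 × 125%/9⌋ = $22,376. Book value $138,735.
Year 3: ⌊$138,735 × 125%/9⌋ = $19,268. Book value $119,467.
Year 4: ⌊$119,467 × 125%/9⌋ = $16,592. Book value $102,875.
Year 5: ⌊$102,875 × 125%/9⌋ = $14,288. Book value $88,587.
Year 6: ⌊$88,587 × 125%/9⌋ = $12,303. Book value $76,284.
Year 7: ⌊$76,284 × 125%/9⌋ = $10,595. Book value $65,689.
Year 8: ⌊$65,689 × 125%/9⌋ = $9,123. Book value $56,566.
Year 9 (final): $56,566 − $11,200 = $45,366. Book value $11,200.

$25,985; $22,376; $19,268; $16,592; $14,288; $12,303; $10,595; $9,123; $45,366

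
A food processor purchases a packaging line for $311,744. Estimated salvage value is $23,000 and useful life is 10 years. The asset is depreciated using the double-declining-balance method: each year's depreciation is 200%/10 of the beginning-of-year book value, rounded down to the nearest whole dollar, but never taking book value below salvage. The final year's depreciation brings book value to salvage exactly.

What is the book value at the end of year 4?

$127,692

Depreciable base = $311,744 − $23,000 = $288,744.
Year 1: ⌊$311,744 × 200%/10⌋ = $62,348. Book value $249,396.
Year 2: ⌊$249,396 × 200%/10⌋ = $49,879. Book value $199,517.
Year 3: ⌊$199,517 × 200%/10⌋ = $39,903. Book value $159,614.
Year 4: ⌊$159,614 × 200%/10⌋ = $31,922. Book value $127,692.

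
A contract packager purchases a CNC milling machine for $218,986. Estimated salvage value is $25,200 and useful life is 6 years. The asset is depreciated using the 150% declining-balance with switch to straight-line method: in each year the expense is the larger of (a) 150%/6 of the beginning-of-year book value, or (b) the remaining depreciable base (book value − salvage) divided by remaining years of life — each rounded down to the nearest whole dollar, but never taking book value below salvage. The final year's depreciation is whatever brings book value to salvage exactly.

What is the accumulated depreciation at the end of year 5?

$171,741

Depreciable base = $218,986 − $25,200 = $193,786.
Year 1: DB = ⌊$218,986 × 150%/6⌋ = $54,746; SL = ⌊$193,786/6⌋ = $32,297 → take DB $54,746. Book value $164,240.
Year 2: DB = ⌊$164,240 × 150%/6⌋ = $41,060; SL = ⌊$139,040/5⌋ = $27,808 → take DB $41,060. Book value $123,180.
Year 3: DB = ⌊$123,180 × 150%/6⌋ = $30,795; SL = ⌊$97,980/4⌋ = $24,495 → take DB $30,795. Book value $92,385.
Year 4: DB = ⌊$92,385 × 150%/6⌋ = $23,096; SL = ⌊$67,185/3⌋ = $22,395 → take DB $23,096. Book value $69,289.
Year 5: DB = ⌊$69,289 × 150%/6⌋ = $17,322; SL = ⌊$44,089/2⌋ = $22,044 → take SL $22,044. Book value $47,245.
Accumulated through year 5 = $218,986 − $47,245 = $171,741.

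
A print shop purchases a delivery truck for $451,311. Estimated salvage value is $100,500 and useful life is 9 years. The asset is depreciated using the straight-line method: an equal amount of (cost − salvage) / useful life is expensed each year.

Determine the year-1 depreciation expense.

Depreciable base = $451,311 − $100,500 = $350,811.
Annual expense = $350,811 / 9 = $38,979.

$38,979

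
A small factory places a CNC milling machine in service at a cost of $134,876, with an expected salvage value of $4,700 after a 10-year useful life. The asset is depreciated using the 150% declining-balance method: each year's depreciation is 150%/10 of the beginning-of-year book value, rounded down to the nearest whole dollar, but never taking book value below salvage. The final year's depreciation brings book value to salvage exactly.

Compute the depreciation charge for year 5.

$10,561

Depreciable base = $134,876 − $4,700 = $130,176.
Year 1: ⌊$134,876 × 150%/10⌋ = $20,231. Book value $114,645.
Year 2: ⌊$114,645 × 150%/10⌋ = $17,196. Book value $97,449.
Year 3: ⌊$97,449 × 150%/10⌋ = $14,617. Book value $82,832.
Year 4: ⌊$82,832 × 150%/10⌋ = $12,424. Book value $70,408.
Year 5: ⌊$70,408 × 150%/10⌋ = $10,561. Book value $59,847.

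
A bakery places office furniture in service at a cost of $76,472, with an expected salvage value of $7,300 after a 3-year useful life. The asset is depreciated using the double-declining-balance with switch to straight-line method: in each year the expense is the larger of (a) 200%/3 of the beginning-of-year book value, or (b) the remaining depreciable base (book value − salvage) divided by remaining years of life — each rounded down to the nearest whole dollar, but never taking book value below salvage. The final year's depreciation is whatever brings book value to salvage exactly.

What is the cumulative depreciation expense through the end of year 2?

$67,975

Depreciable base = $76,472 − $7,300 = $69,172.
Year 1: DB = ⌊$76,472 × 200%/3⌋ = $50,981; SL = ⌊$69,172/3⌋ = $23,057 → take DB $50,981. Book value $25,491.
Year 2: DB = ⌊$25,491 × 200%/3⌋ = $16,994; SL = ⌊$18,191/2⌋ = $9,095 → take DB $16,994. Book value $8,497.
Accumulated through year 2 = $76,472 − $8,497 = $67,975.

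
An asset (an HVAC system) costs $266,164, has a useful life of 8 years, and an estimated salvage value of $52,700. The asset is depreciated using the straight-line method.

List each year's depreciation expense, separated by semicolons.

Depreciable base = $266,164 − $52,700 = $213,464.
Annual expense = $213,464 / 8 = $26,683.
End of year 1: book value $239,481.
End of year 2: book value $212,798.
End of year 3: book value $186,115.
End of year 4: book value $159,432.
End of year 5: book value $132,749.
End of year 6: book value $106,066.
End of year 7: book value $79,383.
End of year 8: book value $52,700.

$26,683; $26,683; $26,683; $26,683; $26,683; $26,683; $26,683; $26,683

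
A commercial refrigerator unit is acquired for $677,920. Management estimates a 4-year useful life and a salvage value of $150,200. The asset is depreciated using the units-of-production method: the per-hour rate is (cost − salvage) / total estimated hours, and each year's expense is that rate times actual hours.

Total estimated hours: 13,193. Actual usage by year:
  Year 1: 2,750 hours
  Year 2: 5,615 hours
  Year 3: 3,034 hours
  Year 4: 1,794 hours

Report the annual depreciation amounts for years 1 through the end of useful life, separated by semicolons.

$110,000; $224,600; $121,360; $71,760

Depreciable base = $677,920 − $150,200 = $527,720.
Rate = $527,720 / 13,193 hours = $40 per hour.
Year 1: 2,750 × $40 = $110,000. Book value $567,920.
Year 2: 5,615 × $40 = $224,600. Book value $343,320.
Year 3: 3,034 × $40 = $121,360. Book value $221,960.
Year 4: 1,794 × $40 = $71,760. Book value $150,200.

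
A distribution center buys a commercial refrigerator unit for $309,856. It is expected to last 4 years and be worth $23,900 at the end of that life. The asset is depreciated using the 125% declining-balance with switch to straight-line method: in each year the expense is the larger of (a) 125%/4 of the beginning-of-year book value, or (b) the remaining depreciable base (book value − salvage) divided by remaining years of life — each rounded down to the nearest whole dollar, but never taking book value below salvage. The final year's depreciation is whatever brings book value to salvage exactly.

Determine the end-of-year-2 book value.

$146,456

Depreciable base = $309,856 − $23,900 = $285,956.
Year 1: DB = ⌊$309,856 × 125%/4⌋ = $96,830; SL = ⌊$285,956/4⌋ = $71,489 → take DB $96,830. Book value $213,026.
Year 2: DB = ⌊$213,026 × 125%/4⌋ = $66,570; SL = ⌊$189,126/3⌋ = $63,042 → take DB $66,570. Book value $146,456.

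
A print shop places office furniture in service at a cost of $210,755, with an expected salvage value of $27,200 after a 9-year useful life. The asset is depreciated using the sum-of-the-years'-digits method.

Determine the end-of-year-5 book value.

$67,990

Depreciable base = $210,755 − $27,200 = $183,555.
Sum of the years' digits = 9+8+7+6+5+4+3+2+1 = 45.
Year 1: $183,555 × 9/45 = $36,711. Book value $174,044.
Year 2: $183,555 × 8/45 = $32,632. Book value $141,412.
Year 3: $183,555 × 7/45 = $28,553. Book value $112,859.
Year 4: $183,555 × 6/45 = $24,474. Book value $88,385.
Year 5: $183,555 × 5/45 = $20,395. Book value $67,990.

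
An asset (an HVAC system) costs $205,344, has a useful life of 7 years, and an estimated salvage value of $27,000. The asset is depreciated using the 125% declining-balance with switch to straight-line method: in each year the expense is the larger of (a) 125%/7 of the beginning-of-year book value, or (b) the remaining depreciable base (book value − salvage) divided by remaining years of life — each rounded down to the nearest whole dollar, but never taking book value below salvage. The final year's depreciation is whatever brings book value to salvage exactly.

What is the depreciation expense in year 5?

$21,703

Depreciable base = $205,344 − $27,000 = $178,344.
Year 1: DB = ⌊$205,344 × 125%/7⌋ = $36,668; SL = ⌊$178,344/7⌋ = $25,477 → take DB $36,668. Book value $168,676.
Year 2: DB = ⌊$168,676 × 125%/7⌋ = $30,120; SL = ⌊$141,676/6⌋ = $23,612 → take DB $30,120. Book value $138,556.
Year 3: DB = ⌊$138,556 × 125%/7⌋ = $24,742; SL = ⌊$111,556/5⌋ = $22,311 → take DB $24,742. Book value $113,814.
Year 4: DB = ⌊$113,814 × 125%/7⌋ = $20,323; SL = ⌊$86,814/4⌋ = $21,703 → take SL $21,703. Book value $92,111.
Year 5: DB = ⌊$92,111 × 125%/7⌋ = $16,448; SL = ⌊$65,111/3⌋ = $21,703 → take SL $21,703. Book value $70,408.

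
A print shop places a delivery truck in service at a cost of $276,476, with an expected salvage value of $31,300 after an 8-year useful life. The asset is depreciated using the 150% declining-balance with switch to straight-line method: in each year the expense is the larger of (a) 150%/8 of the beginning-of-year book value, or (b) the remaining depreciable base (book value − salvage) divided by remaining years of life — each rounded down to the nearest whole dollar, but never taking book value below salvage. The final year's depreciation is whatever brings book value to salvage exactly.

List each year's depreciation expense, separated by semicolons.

$51,839; $42,119; $34,222; $27,805; $22,592; $22,199; $22,200; $22,200

Depreciable base = $276,476 − $31,300 = $245,176.
Year 1: DB = ⌊$276,476 × 150%/8⌋ = $51,839; SL = ⌊$245,176/8⌋ = $30,647 → take DB $51,839. Book value $224,637.
Year 2: DB = ⌊$224,637 × 150%/8⌋ = $42,119; SL = ⌊$193,337/7⌋ = $27,619 → take DB $42,119. Book value $182,518.
Year 3: DB = ⌊$182,518 × 150%/8⌋ = $34,222; SL = ⌊$151,218/6⌋ = $25,203 → take DB $34,222. Book value $148,296.
Year 4: DB = ⌊$148,296 × 150%/8⌋ = $27,805; SL = ⌊$116,996/5⌋ = $23,399 → take DB $27,805. Book value $120,491.
Year 5: DB = ⌊$120,491 × 150%/8⌋ = $22,592; SL = ⌊$89,191/4⌋ = $22,297 → take DB $22,592. Book value $97,899.
Year 6: DB = ⌊$97,899 × 150%/8⌋ = $18,356; SL = ⌊$66,599/3⌋ = $22,199 → take SL $22,199. Book value $75,700.
Year 7: DB = ⌊$75,700 × 150%/8⌋ = $14,193; SL = ⌊$44,400/2⌋ = $22,200 → take SL $22,200. Book value $53,500.
Year 8 (final): $53,500 − $31,300 = $22,200. Book value $31,300.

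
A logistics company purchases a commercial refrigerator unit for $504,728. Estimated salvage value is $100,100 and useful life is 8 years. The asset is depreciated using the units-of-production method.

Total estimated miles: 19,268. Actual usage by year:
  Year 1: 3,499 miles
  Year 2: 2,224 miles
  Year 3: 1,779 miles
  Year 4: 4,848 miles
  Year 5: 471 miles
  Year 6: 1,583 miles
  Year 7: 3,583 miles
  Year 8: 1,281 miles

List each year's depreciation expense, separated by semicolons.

$73,479; $46,704; $37,359; $101,808; $9,891; $33,243; $75,243; $26,901

Depreciable base = $504,728 − $100,100 = $404,628.
Rate = $404,628 / 19,268 miles = $21 per mile.
Year 1: 3,499 × $21 = $73,479. Book value $431,249.
Year 2: 2,224 × $21 = $46,704. Book value $384,545.
Year 3: 1,779 × $21 = $37,359. Book value $347,186.
Year 4: 4,848 × $21 = $101,808. Book value $245,378.
Year 5: 471 × $21 = $9,891. Book value $235,487.
Year 6: 1,583 × $21 = $33,243. Book value $202,244.
Year 7: 3,583 × $21 = $75,243. Book value $127,001.
Year 8: 1,281 × $21 = $26,901. Book value $100,100.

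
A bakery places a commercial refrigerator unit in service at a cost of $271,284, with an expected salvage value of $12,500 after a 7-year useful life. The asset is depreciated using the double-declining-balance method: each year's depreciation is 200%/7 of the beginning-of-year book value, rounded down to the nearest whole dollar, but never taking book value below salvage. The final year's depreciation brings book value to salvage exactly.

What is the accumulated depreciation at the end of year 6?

Depreciable base = $271,284 − $12,500 = $258,784.
Year 1: ⌊$271,284 × 200%/7⌋ = $77,509. Book value $193,775.
Year 2: ⌊$193,775 × 200%/7⌋ = $55,364. Book value $138,411.
Year 3: ⌊$138,411 × 200%/7⌋ = $39,546. Book value $98,865.
Year 4: ⌊$98,865 × 200%/7⌋ = $28,247. Book value $70,618.
Year 5: ⌊$70,618 × 200%/7⌋ = $20,176. Book value $50,442.
Year 6: ⌊$50,442 × 200%/7⌋ = $14,412. Book value $36,030.
Accumulated through year 6 = $271,284 − $36,030 = $235,254.

$235,254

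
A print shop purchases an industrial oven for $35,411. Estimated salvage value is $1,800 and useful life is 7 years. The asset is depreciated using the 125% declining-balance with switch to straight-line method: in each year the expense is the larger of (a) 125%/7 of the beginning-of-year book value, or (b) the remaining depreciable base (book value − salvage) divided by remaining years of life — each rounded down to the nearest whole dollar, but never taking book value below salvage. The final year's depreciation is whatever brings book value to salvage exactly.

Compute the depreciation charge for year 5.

$4,419

Depreciable base = $35,411 − $1,800 = $33,611.
Year 1: DB = ⌊$35,411 × 125%/7⌋ = $6,323; SL = ⌊$33,611/7⌋ = $4,801 → take DB $6,323. Book value $29,088.
Year 2: DB = ⌊$29,088 × 125%/7⌋ = $5,194; SL = ⌊$27,288/6⌋ = $4,548 → take DB $5,194. Book value $23,894.
Year 3: DB = ⌊$23,894 × 125%/7⌋ = $4,266; SL = ⌊$22,094/5⌋ = $4,418 → take SL $4,418. Book value $19,476.
Year 4: DB = ⌊$19,476 × 125%/7⌋ = $3,477; SL = ⌊$17,676/4⌋ = $4,419 → take SL $4,419. Book value $15,057.
Year 5: DB = ⌊$15,057 × 125%/7⌋ = $2,688; SL = ⌊$13,257/3⌋ = $4,419 → take SL $4,419. Book value $10,638.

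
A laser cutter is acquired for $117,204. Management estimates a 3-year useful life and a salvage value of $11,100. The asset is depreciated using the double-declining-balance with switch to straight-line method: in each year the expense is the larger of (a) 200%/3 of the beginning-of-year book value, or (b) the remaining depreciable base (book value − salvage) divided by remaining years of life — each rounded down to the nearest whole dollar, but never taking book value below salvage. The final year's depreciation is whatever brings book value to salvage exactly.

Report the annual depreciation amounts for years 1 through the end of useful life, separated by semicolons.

$78,136; $26,045; $1,923

Depreciable base = $117,204 − $11,100 = $106,104.
Year 1: DB = ⌊$117,204 × 200%/3⌋ = $78,136; SL = ⌊$106,104/3⌋ = $35,368 → take DB $78,136. Book value $39,068.
Year 2: DB = ⌊$39,068 × 200%/3⌋ = $26,045; SL = ⌊$27,968/2⌋ = $13,984 → take DB $26,045. Book value $13,023.
Year 3 (final): $13,023 − $11,100 = $1,923. Book value $11,100.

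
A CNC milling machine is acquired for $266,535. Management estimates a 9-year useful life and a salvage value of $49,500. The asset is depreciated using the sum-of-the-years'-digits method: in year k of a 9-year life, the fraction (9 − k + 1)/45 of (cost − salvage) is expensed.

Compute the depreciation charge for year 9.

$4,823

Depreciable base = $266,535 − $49,500 = $217,035.
Sum of the years' digits = 9+8+7+6+5+4+3+2+1 = 45.
Year 1: $217,035 × 9/45 = $43,407. Book value $223,128.
Year 2: $217,035 × 8/45 = $38,584. Book value $184,544.
Year 3: $217,035 × 7/45 = $33,761. Book value $150,783.
Year 4: $217,035 × 6/45 = $28,938. Book value $121,845.
Year 5: $217,035 × 5/45 = $24,115. Book value $97,730.
Year 6: $217,035 × 4/45 = $19,292. Book value $78,438.
Year 7: $217,035 × 3/45 = $14,469. Book value $63,969.
Year 8: $217,035 × 2/45 = $9,646. Book value $54,323.
Year 9: $217,035 × 1/45 = $4,823. Book value $49,500.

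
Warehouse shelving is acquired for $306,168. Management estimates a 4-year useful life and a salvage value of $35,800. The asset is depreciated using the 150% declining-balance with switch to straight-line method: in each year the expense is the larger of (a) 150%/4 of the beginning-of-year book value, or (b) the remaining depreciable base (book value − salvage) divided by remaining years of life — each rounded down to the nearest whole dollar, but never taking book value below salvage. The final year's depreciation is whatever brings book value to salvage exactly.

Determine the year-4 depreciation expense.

Depreciable base = $306,168 − $35,800 = $270,368.
Year 1: DB = ⌊$306,168 × 150%/4⌋ = $114,813; SL = ⌊$270,368/4⌋ = $67,592 → take DB $114,813. Book value $191,355.
Year 2: DB = ⌊$191,355 × 150%/4⌋ = $71,758; SL = ⌊$155,555/3⌋ = $51,851 → take DB $71,758. Book value $119,597.
Year 3: DB = ⌊$119,597 × 150%/4⌋ = $44,848; SL = ⌊$83,797/2⌋ = $41,898 → take DB $44,848. Book value $74,749.
Year 4 (final): $74,749 − $35,800 = $38,949. Book value $35,800.

$38,949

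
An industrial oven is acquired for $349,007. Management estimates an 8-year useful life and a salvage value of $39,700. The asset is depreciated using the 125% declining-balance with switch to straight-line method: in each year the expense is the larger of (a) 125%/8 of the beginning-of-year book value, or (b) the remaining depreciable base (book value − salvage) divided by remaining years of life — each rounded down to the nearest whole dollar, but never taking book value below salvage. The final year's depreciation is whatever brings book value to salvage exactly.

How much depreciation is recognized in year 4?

$33,988

Depreciable base = $349,007 − $39,700 = $309,307.
Year 1: DB = ⌊$349,007 × 125%/8⌋ = $54,532; SL = ⌊$309,307/8⌋ = $38,663 → take DB $54,532. Book value $294,475.
Year 2: DB = ⌊$294,475 × 125%/8⌋ = $46,011; SL = ⌊$254,775/7⌋ = $36,396 → take DB $46,011. Book value $248,464.
Year 3: DB = ⌊$248,464 × 125%/8⌋ = $38,822; SL = ⌊$208,764/6⌋ = $34,794 → take DB $38,822. Book value $209,642.
Year 4: DB = ⌊$209,642 × 125%/8⌋ = $32,756; SL = ⌊$169,942/5⌋ = $33,988 → take SL $33,988. Book value $175,654.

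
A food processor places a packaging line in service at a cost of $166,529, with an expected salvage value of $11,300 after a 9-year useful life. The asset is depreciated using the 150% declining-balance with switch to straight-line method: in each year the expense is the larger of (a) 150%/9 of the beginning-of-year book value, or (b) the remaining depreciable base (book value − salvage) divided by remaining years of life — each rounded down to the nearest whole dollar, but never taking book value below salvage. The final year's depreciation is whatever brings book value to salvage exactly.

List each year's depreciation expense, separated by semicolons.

$27,754; $23,129; $19,274; $16,062; $13,802; $13,802; $13,802; $13,802; $13,802

Depreciable base = $166,529 − $11,300 = $155,229.
Year 1: DB = ⌊$166,529 × 150%/9⌋ = $27,754; SL = ⌊$155,229/9⌋ = $17,247 → take DB $27,754. Book value $138,775.
Year 2: DB = ⌊$138,775 × 150%/9⌋ = $23,129; SL = ⌊$127,475/8⌋ = $15,934 → take DB $23,129. Book value $115,646.
Year 3: DB = ⌊$115,646 × 150%/9⌋ = $19,274; SL = ⌊$104,346/7⌋ = $14,906 → take DB $19,274. Book value $96,372.
Year 4: DB = ⌊$96,372 × 150%/9⌋ = $16,062; SL = ⌊$85,072/6⌋ = $14,178 → take DB $16,062. Book value $80,310.
Year 5: DB = ⌊$80,310 × 150%/9⌋ = $13,385; SL = ⌊$69,010/5⌋ = $13,802 → take SL $13,802. Book value $66,508.
Year 6: DB = ⌊$66,508 × 150%/9⌋ = $11,084; SL = ⌊$55,208/4⌋ = $13,802 → take SL $13,802. Book value $52,706.
Year 7: DB = ⌊$52,706 × 150%/9⌋ = $8,784; SL = ⌊$41,406/3⌋ = $13,802 → take SL $13,802. Book value $38,904.
Year 8: DB = ⌊$38,904 × 150%/9⌋ = $6,484; SL = ⌊$27,604/2⌋ = $13,802 → take SL $13,802. Book value $25,102.
Year 9 (final): $25,102 − $11,300 = $13,802. Book value $11,300.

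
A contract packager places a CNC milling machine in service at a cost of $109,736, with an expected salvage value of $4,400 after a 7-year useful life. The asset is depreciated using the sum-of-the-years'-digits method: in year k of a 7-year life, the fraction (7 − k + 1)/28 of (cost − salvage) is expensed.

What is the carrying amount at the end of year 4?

Depreciable base = $109,736 − $4,400 = $105,336.
Sum of the years' digits = 7+6+5+4+3+2+1 = 28.
Year 1: $105,336 × 7/28 = $26,334. Book value $83,402.
Year 2: $105,336 × 6/28 = $22,572. Book value $60,830.
Year 3: $105,336 × 5/28 = $18,810. Book value $42,020.
Year 4: $105,336 × 4/28 = $15,048. Book value $26,972.

$26,972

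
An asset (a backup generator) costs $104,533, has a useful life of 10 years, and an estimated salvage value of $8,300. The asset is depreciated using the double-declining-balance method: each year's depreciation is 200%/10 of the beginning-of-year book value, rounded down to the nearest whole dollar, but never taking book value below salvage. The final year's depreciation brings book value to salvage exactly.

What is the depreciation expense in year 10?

Depreciable base = $104,533 − $8,300 = $96,233.
Year 1: ⌊$104,533 × 200%/10⌋ = $20,906. Book value $83,627.
Year 2: ⌊$83,627 × 200%/10⌋ = $16,725. Book value $66,902.
Year 3: ⌊$66,902 × 200%/10⌋ = $13,380. Book value $53,522.
Year 4: ⌊$53,522 × 200%/10⌋ = $10,704. Book value $42,818.
Year 5: ⌊$42,818 × 200%/10⌋ = $8,563. Book value $34,255.
Year 6: ⌊$34,255 × 200%/10⌋ = $6,851. Book value $27,404.
Year 7: ⌊$27,404 × 200%/10⌋ = $5,480. Book value $21,924.
Year 8: ⌊$21,924 × 200%/10⌋ = $4,384. Book value $17,540.
Year 9: ⌊$17,540 × 200%/10⌋ = $3,508. Book value $14,032.
Year 10 (final): $14,032 − $8,300 = $5,732. Book value $8,300.

$5,732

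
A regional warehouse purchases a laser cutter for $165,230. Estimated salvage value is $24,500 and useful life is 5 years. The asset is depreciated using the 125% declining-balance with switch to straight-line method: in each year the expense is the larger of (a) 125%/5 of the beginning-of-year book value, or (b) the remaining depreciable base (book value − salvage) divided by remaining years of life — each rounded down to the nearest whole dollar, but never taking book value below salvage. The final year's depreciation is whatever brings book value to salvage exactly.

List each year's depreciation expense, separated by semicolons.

Depreciable base = $165,230 − $24,500 = $140,730.
Year 1: DB = ⌊$165,230 × 125%/5⌋ = $41,307; SL = ⌊$140,730/5⌋ = $28,146 → take DB $41,307. Book value $123,923.
Year 2: DB = ⌊$123,923 × 125%/5⌋ = $30,980; SL = ⌊$99,423/4⌋ = $24,855 → take DB $30,980. Book value $92,943.
Year 3: DB = ⌊$92,943 × 125%/5⌋ = $23,235; SL = ⌊$68,443/3⌋ = $22,814 → take DB $23,235. Book value $69,708.
Year 4: DB = ⌊$69,708 × 125%/5⌋ = $17,427; SL = ⌊$45,208/2⌋ = $22,604 → take SL $22,604. Book value $47,104.
Year 5 (final): $47,104 − $24,500 = $22,604. Book value $24,500.

$41,307; $30,980; $23,235; $22,604; $22,604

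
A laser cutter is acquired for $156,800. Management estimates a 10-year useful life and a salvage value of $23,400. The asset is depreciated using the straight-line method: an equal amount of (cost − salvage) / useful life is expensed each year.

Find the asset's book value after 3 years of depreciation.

$116,780

Depreciable base = $156,800 − $23,400 = $133,400.
Annual expense = $133,400 / 10 = $13,340.
End of year 1: book value $143,460.
End of year 2: book value $130,120.
End of year 3: book value $116,780.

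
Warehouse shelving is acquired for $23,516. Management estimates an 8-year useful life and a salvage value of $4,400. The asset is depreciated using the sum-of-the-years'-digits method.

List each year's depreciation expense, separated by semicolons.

Depreciable base = $23,516 − $4,400 = $19,116.
Sum of the years' digits = 8+7+6+5+4+3+2+1 = 36.
Year 1: $19,116 × 8/36 = $4,248. Book value $19,268.
Year 2: $19,116 × 7/36 = $3,717. Book value $15,551.
Year 3: $19,116 × 6/36 = $3,186. Book value $12,365.
Year 4: $19,116 × 5/36 = $2,655. Book value $9,710.
Year 5: $19,116 × 4/36 = $2,124. Book value $7,586.
Year 6: $19,116 × 3/36 = $1,593. Book value $5,993.
Year 7: $19,116 × 2/36 = $1,062. Book value $4,931.
Year 8: $19,116 × 1/36 = $531. Book value $4,400.

$4,248; $3,717; $3,186; $2,655; $2,124; $1,593; $1,062; $531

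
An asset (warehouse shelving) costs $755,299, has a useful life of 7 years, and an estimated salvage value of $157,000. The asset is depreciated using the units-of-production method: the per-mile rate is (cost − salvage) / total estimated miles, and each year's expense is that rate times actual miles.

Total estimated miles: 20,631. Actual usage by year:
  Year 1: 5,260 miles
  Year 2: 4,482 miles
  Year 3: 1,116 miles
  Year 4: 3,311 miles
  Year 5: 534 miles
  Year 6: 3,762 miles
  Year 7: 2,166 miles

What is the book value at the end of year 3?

$440,417

Depreciable base = $755,299 − $157,000 = $598,299.
Rate = $598,299 / 20,631 miles = $29 per mile.
Year 1: 5,260 × $29 = $152,540. Book value $602,759.
Year 2: 4,482 × $29 = $129,978. Book value $472,781.
Year 3: 1,116 × $29 = $32,364. Book value $440,417.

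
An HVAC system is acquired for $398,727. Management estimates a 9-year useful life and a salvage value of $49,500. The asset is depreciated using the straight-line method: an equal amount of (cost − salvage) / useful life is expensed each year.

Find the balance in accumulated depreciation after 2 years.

Depreciable base = $398,727 − $49,500 = $349,227.
Annual expense = $349,227 / 9 = $38,803.
End of year 1: book value $359,924.
End of year 2: book value $321,121.
Accumulated through year 2 = $398,727 − $321,121 = $77,606.

$77,606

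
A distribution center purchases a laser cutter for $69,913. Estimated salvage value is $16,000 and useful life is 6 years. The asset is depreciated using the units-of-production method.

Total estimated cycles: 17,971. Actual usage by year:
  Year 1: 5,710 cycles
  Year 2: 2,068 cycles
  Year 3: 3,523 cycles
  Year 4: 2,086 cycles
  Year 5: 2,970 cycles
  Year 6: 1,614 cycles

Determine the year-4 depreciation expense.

$6,258

Depreciable base = $69,913 − $16,000 = $53,913.
Rate = $53,913 / 17,971 cycles = $3 per cycle.
Year 1: 5,710 × $3 = $17,130. Book value $52,783.
Year 2: 2,068 × $3 = $6,204. Book value $46,579.
Year 3: 3,523 × $3 = $10,569. Book value $36,010.
Year 4: 2,086 × $3 = $6,258. Book value $29,752.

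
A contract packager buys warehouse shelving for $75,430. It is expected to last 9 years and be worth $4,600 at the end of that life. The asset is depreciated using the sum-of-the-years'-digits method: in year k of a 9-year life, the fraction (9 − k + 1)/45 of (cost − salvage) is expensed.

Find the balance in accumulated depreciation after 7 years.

$66,108

Depreciable base = $75,430 − $4,600 = $70,830.
Sum of the years' digits = 9+8+7+6+5+4+3+2+1 = 45.
Year 1: $70,830 × 9/45 = $14,166. Book value $61,264.
Year 2: $70,830 × 8/45 = $12,592. Book value $48,672.
Year 3: $70,830 × 7/45 = $11,018. Book value $37,654.
Year 4: $70,830 × 6/45 = $9,444. Book value $28,210.
Year 5: $70,830 × 5/45 = $7,870. Book value $20,340.
Year 6: $70,830 × 4/45 = $6,296. Book value $14,044.
Year 7: $70,830 × 3/45 = $4,722. Book value $9,322.
Accumulated through year 7 = $75,430 − $9,322 = $66,108.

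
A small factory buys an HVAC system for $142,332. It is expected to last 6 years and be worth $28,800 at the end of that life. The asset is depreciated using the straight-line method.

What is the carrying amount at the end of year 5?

Depreciable base = $142,332 − $28,800 = $113,532.
Annual expense = $113,532 / 6 = $18,922.
End of year 1: book value $123,410.
End of year 2: book value $104,488.
End of year 3: book value $85,566.
End of year 4: book value $66,644.
End of year 5: book value $47,722.

$47,722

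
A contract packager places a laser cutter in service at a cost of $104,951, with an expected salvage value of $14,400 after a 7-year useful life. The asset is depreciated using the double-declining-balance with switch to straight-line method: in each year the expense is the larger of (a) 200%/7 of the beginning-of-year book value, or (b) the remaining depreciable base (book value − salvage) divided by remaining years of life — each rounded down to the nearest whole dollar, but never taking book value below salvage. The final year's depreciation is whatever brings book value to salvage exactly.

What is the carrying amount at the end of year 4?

$27,320

Depreciable base = $104,951 − $14,400 = $90,551.
Year 1: DB = ⌊$104,951 × 200%/7⌋ = $29,986; SL = ⌊$90,551/7⌋ = $12,935 → take DB $29,986. Book value $74,965.
Year 2: DB = ⌊$74,965 × 200%/7⌋ = $21,418; SL = ⌊$60,565/6⌋ = $10,094 → take DB $21,418. Book value $53,547.
Year 3: DB = ⌊$53,547 × 200%/7⌋ = $15,299; SL = ⌊$39,147/5⌋ = $7,829 → take DB $15,299. Book value $38,248.
Year 4: DB = ⌊$38,248 × 200%/7⌋ = $10,928; SL = ⌊$23,848/4⌋ = $5,962 → take DB $10,928. Book value $27,320.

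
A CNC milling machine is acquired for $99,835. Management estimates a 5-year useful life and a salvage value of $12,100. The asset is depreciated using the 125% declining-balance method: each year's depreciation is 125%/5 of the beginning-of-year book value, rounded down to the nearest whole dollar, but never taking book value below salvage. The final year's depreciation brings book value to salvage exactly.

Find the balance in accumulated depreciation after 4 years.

$68,245

Depreciable base = $99,835 − $12,100 = $87,735.
Year 1: ⌊$99,835 × 125%/5⌋ = $24,958. Book value $74,877.
Year 2: ⌊$74,877 × 125%/5⌋ = $18,719. Book value $56,158.
Year 3: ⌊$56,158 × 125%/5⌋ = $14,039. Book value $42,119.
Year 4: ⌊$42,119 × 125%/5⌋ = $10,529. Book value $31,590.
Accumulated through year 4 = $99,835 − $31,590 = $68,245.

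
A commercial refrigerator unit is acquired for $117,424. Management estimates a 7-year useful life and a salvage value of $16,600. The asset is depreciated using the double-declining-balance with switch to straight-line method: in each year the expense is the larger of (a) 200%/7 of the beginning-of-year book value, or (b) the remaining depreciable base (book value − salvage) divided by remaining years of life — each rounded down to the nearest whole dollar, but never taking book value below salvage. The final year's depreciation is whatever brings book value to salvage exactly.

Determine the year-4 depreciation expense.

Depreciable base = $117,424 − $16,600 = $100,824.
Year 1: DB = ⌊$117,424 × 200%/7⌋ = $33,549; SL = ⌊$100,824/7⌋ = $14,403 → take DB $33,549. Book value $83,875.
Year 2: DB = ⌊$83,875 × 200%/7⌋ = $23,964; SL = ⌊$67,275/6⌋ = $11,212 → take DB $23,964. Book value $59,911.
Year 3: DB = ⌊$59,911 × 200%/7⌋ = $17,117; SL = ⌊$43,311/5⌋ = $8,662 → take DB $17,117. Book value $42,794.
Year 4: DB = ⌊$42,794 × 200%/7⌋ = $12,226; SL = ⌊$26,194/4⌋ = $6,548 → take DB $12,226. Book value $30,568.

$12,226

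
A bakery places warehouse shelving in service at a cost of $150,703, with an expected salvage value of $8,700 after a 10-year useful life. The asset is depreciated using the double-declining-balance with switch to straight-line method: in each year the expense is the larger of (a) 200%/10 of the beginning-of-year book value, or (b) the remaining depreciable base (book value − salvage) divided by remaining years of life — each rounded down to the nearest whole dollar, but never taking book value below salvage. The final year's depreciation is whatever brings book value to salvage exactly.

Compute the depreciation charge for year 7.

Depreciable base = $150,703 − $8,700 = $142,003.
Year 1: DB = ⌊$150,703 × 200%/10⌋ = $30,140; SL = ⌊$142,003/10⌋ = $14,200 → take DB $30,140. Book value $120,563.
Year 2: DB = ⌊$120,563 × 200%/10⌋ = $24,112; SL = ⌊$111,863/9⌋ = $12,429 → take DB $24,112. Book value $96,451.
Year 3: DB = ⌊$96,451 × 200%/10⌋ = $19,290; SL = ⌊$87,751/8⌋ = $10,968 → take DB $19,290. Book value $77,161.
Year 4: DB = ⌊$77,161 × 200%/10⌋ = $15,432; SL = ⌊$68,461/7⌋ = $9,780 → take DB $15,432. Book value $61,729.
Year 5: DB = ⌊$61,729 × 200%/10⌋ = $12,345; SL = ⌊$53,029/6⌋ = $8,838 → take DB $12,345. Book value $49,384.
Year 6: DB = ⌊$49,384 × 200%/10⌋ = $9,876; SL = ⌊$40,684/5⌋ = $8,136 → take DB $9,876. Book value $39,508.
Year 7: DB = ⌊$39,508 × 200%/10⌋ = $7,901; SL = ⌊$30,808/4⌋ = $7,702 → take DB $7,901. Book value $31,607.

$7,901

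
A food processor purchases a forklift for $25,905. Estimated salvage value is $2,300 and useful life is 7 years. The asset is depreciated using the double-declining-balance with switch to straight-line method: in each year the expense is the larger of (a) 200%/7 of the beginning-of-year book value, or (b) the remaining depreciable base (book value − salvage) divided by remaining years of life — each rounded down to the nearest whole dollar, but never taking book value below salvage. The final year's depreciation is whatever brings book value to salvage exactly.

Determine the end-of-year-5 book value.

Depreciable base = $25,905 − $2,300 = $23,605.
Year 1: DB = ⌊$25,905 × 200%/7⌋ = $7,401; SL = ⌊$23,605/7⌋ = $3,372 → take DB $7,401. Book value $18,504.
Year 2: DB = ⌊$18,504 × 200%/7⌋ = $5,286; SL = ⌊$16,204/6⌋ = $2,700 → take DB $5,286. Book value $13,218.
Year 3: DB = ⌊$13,218 × 200%/7⌋ = $3,776; SL = ⌊$10,918/5⌋ = $2,183 → take DB $3,776. Book value $9,442.
Year 4: DB = ⌊$9,442 × 200%/7⌋ = $2,697; SL = ⌊$7,142/4⌋ = $1,785 → take DB $2,697. Book value $6,745.
Year 5: DB = ⌊$6,745 × 200%/7⌋ = $1,927; SL = ⌊$4,445/3⌋ = $1,481 → take DB $1,927. Book value $4,818.

$4,818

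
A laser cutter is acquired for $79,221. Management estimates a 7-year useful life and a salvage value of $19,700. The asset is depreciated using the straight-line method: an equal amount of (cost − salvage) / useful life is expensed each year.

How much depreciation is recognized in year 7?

$8,503

Depreciable base = $79,221 − $19,700 = $59,521.
Annual expense = $59,521 / 7 = $8,503.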